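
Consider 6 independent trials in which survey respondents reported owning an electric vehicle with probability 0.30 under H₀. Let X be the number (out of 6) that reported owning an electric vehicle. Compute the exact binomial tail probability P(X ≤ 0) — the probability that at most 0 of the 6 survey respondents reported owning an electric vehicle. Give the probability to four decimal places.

X ~ Binomial(n=6, p=0.30).
P(X ≤ 0) = C(6,0)·0.30^0·0.70^6.
= 0.117649 = 0.1176.

P = 0.1176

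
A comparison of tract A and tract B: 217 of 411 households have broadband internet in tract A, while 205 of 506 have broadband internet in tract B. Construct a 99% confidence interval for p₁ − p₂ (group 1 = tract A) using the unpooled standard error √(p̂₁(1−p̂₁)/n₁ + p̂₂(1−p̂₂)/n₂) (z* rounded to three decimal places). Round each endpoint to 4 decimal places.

(0.0381, 0.2076)

p̂₁ = 217/411 = 0.52798, p̂₂ = 205/506 = 0.40514; p̂₁ − p̂₂ = 0.12284.
Unpooled SE = √(p̂₁(1−p̂₁)/n₁ + p̂₂(1−p̂₂)/n₂) = √(0.000606368 + 0.000476287) = 0.032904.
z* = 2.576 at the 99% level. Margin = 2.576·0.032904 = 0.08476.
CI: 0.12284 ± 0.08476 = (0.0381, 0.2076).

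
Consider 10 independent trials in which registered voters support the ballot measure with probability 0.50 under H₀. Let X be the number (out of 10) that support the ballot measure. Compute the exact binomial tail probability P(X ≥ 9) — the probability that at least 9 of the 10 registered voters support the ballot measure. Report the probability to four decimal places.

P = 0.0107

X is binomial with n = 10 and p = 0.50.
P(X ≥ 9) = C(10,9)·0.50^9·0.50^1 + C(10,10)·0.50^10·0.50^0.
= 0.009766 + 0.000977 = 0.0107.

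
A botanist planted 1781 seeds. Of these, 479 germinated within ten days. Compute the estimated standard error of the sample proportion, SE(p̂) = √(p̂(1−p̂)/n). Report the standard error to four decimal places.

p̂ = 479/1781 = 0.26895.
p̂(1−p̂) = 0.26895·0.73105 = 0.196616.
SE = √(0.196616/1781) = √0.000110396 = 0.0105.

SE = 0.0105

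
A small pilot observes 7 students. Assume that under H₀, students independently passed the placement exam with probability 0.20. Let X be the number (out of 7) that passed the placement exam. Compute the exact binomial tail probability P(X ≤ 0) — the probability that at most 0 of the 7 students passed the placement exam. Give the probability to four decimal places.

X is binomial with n = 7 and p = 0.20.
P(X ≤ 0) = C(7,0)·0.20^0·0.80^7.
= 0.209715 = 0.2097.

P = 0.2097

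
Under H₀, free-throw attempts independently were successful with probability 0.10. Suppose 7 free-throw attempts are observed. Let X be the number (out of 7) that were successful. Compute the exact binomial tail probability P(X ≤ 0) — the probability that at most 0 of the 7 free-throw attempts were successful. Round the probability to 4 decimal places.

P = 0.4783

X is binomial with n = 7 and p = 0.10.
P(X ≤ 0) = C(7,0)·0.10^0·0.90^7.
= 0.478297 = 0.4783.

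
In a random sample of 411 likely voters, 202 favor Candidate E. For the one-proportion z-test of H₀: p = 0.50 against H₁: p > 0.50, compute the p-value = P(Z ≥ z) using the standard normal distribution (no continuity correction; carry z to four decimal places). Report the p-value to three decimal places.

With x = 202 successes in n = 411, p̂ = 0.49148.
Under H₀, SE = √(p₀(1−p₀)/n) = √(0.50·0.50/411) = √0.000608273 = 0.024663.
Test statistic (full precision, shown to 4 dp): z = (202/411 − 0.50)/SE₀ ≈ -0.3453.
p-value = P(Z ≥ z) with z = -0.3453 → 0.635.

p-value = 0.635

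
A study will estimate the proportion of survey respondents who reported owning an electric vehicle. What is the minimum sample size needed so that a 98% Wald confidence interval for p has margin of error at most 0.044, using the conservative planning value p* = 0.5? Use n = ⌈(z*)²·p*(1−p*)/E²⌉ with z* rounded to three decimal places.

z* = 2.326 at the 98% level.
p*(1−p*) = 0.2500.
(z*)²·p*(1−p*)/E² = 5.410276·0.2500/0.001936 = 698.641.
Rounding up, n = 699.

n = 699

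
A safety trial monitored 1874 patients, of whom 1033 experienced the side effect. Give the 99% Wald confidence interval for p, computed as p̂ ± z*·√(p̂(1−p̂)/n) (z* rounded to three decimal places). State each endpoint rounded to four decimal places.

p̂ = 1033/1874 = 0.55123.
Standard error of p̂: √(0.247376/1874) = √0.000132004 = 0.011489.
For 99% confidence, z* = 2.576.
Margin of error: 2.576 × 0.011489 = 0.02960.
CI: 0.55123 ± 0.02960 = (0.5216, 0.5808).

(0.5216, 0.5808)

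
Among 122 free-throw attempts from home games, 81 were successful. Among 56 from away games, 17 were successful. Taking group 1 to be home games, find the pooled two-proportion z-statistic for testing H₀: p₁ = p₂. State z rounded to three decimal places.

p̂₁ = 81/122 = 0.66393, p̂₂ = 17/56 = 0.30357.
Pooling: p̂ = 98/178 = 0.55056.
Pooled SE = √[0.2474435·0.02605386] ≈ 0.080292.
z = 0.36036/0.080292 = 4.488.

z = 4.488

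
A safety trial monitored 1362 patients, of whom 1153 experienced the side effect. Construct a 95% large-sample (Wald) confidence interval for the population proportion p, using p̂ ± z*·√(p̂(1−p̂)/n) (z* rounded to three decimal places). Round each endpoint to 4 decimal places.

(0.8274, 0.8657)

With x = 1153 successes in n = 1362, p̂ = 0.84655.
SE(p̂) = √(0.84655·0.15345/1362) = 0.009766.
The 95% critical value is z* = 1.960.
Margin of error: 1.960 × 0.009766 = 0.01914.
So the interval runs from 0.8274 to 0.8657.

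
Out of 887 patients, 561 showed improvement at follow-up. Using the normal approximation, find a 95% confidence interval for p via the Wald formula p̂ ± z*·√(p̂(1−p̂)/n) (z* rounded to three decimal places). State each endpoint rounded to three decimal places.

The sample proportion is 561/887 = 0.63247.
Standard error of p̂: √(0.232452/887) = √0.000262065 = 0.016188.
The 95% critical value is z* = 1.960.
Margin = 1.960·0.016188 = 0.03173.
So the interval runs from 0.601 to 0.664.

(0.601, 0.664)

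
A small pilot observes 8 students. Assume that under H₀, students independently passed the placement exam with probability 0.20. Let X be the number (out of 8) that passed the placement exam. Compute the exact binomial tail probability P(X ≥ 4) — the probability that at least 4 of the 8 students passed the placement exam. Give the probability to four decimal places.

P = 0.0563

X ~ Binomial(n=8, p=0.20).
P(X ≥ 4) = Σ_{j=4}^{8} C(8,j)·0.20^j·0.80^{8−j}.
= 0.045875 + 0.009175 + 0.001147 + 0.000082 + 0.000003 = 0.0563.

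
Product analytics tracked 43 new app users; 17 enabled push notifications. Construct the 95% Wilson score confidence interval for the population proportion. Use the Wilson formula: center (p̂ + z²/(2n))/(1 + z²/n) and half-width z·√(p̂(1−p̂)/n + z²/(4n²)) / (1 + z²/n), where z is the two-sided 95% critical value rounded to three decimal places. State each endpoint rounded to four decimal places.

p̂ = 17/43 = 0.39535; z = 1.960, so z² = 3.841600.
Denominator 1 + z²/n = 1 + 3.841600/43 = 1.089340.
Adjusted center: (0.39535 + z²/(2n))/1.089340 = 0.40393.
Radicand: p̂(1−p̂)/n + z²/(4n²) = 0.005559259 + 0.000519416 = 0.006078675.
Half-width = z·√(radicand)/denom = 1.960·0.077966/1.089340 = 0.14028.
CI: 0.40393 ± 0.14028 = (0.2637, 0.5442).

(0.2637, 0.5442)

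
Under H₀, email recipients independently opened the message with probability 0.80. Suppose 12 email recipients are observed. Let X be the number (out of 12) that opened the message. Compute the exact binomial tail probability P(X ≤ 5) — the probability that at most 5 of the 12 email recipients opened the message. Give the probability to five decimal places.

X is binomial with n = 12 and p = 0.80.
P(X ≤ 5) = Σ_{j=0}^{5} C(12,j)·0.80^j·0.20^{12−j}.
= 0.000000 + 0.000000 + 0.000004 + 0.000058 + 0.000519 + 0.003322 = 0.00390.

P = 0.00390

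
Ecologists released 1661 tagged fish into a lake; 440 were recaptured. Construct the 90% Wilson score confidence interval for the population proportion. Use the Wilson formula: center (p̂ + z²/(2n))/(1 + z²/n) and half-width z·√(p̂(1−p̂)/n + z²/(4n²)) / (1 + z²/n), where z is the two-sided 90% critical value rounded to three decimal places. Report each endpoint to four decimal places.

(0.2475, 0.2831)

Here p̂ = 440/1661 = 0.26490 and z = 1.645 (z² = 2.706025).
1 + z²/n = 1.001629.
Adjusted center: (0.26490 + z²/(2n))/1.001629 = 0.26528.
Radicand: p̂(1−p̂)/n + z²/(4n²) = 0.000117236 + 0.000000245 = 0.000117481.
Half-width = 1.645·√0.000117481/1.001629 = 0.01780.
So the interval runs from 0.2475 to 0.2831.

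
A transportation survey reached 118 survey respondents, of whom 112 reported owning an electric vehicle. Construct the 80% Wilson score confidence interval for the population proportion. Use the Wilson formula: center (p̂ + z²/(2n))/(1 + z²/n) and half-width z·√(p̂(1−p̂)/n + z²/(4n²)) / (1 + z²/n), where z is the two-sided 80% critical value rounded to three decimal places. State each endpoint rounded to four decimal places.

(0.9165, 0.9695)

p̂ = 112/118 = 0.94915; z = 1.282, so z² = 1.643524.
Denominator 1 + z²/n = 1 + 1.643524/118 = 1.013928.
Center = (0.94915 + 0.006964)/1.013928 = 0.94298.
Radicand: p̂(1−p̂)/n + z²/(4n²) = 0.000409000 + 0.000029509 = 0.000438509.
Half-width = 1.282·√0.000438509/1.013928 = 0.02648.
So the interval runs from 0.9165 to 0.9695.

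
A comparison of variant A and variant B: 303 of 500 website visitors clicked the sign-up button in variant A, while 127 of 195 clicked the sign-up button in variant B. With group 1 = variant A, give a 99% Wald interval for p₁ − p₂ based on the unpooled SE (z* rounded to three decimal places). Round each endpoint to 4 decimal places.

(-0.1497, 0.0591)

p̂₁ = 303/500 = 0.60600, p̂₂ = 127/195 = 0.65128; p̂₁ − p̂₂ = -0.04528.
Unpooled SE = √(p̂₁(1−p̂₁)/n₁ + p̂₂(1−p̂₂)/n₂) = √(0.000477528 + 0.001164686) = 0.040524.
z* = 2.576 at the 99% level. Margin of error = 0.10439.
Interval: -0.04528 ± 0.10439 → (-0.1497, 0.0591).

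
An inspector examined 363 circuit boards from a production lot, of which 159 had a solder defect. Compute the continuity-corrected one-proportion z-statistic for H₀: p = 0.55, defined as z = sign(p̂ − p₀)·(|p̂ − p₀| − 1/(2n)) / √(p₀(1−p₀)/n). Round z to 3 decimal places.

z = -4.236

The sample proportion is 159/363 = 0.43802. p̂ − p₀ = -0.111983.
1/(2n) = 0.001377.
Corrected numerator: |-0.111983| − 0.001377 = 0.110606.
Under H₀, SE = √(p₀(1−p₀)/n) = √(0.55·0.45/363) = √0.000681818 = 0.026112.
z = (−)0.110606/0.026112 = -4.236.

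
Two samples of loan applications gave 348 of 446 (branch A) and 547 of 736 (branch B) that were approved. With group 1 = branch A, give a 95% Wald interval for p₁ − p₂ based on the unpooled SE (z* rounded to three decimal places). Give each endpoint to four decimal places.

p̂₁ = 348/446 = 0.78027, p̂₂ = 547/736 = 0.74321; p̂₁ − p̂₂ = 0.03706.
Unpooled SE = √(p̂₁(1−p̂₁)/n₁ + p̂₂(1−p̂₂)/n₂) = √(0.000384415 + 0.000259308) = 0.025372.
For 95% confidence, z* = 1.960. Margin of error = 0.04973.
Interval: 0.03706 ± 0.04973 → (-0.0127, 0.0868).

(-0.0127, 0.0868)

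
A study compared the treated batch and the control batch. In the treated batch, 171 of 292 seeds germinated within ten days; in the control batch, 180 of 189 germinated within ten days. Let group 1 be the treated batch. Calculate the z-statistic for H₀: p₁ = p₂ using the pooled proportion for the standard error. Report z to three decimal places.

z = -8.846

p̂₁ = 171/292 = 0.58562, p̂₂ = 180/189 = 0.95238.
Pooling: p̂ = 351/481 = 0.72973.
Pooled SE = √[0.1972243·0.00871566] ≈ 0.041460.
z = (p̂₁ − p̂₂)/SE = (0.58562 − 0.95238)/0.041460 = -0.36676/0.041460 = -8.846.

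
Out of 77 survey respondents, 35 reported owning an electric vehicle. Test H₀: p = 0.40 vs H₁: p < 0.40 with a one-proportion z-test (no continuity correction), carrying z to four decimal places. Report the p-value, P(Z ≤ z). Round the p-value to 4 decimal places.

p-value = 0.8357

With x = 35 successes in n = 77, p̂ = 0.45455.
Under H₀, SE = √(p₀(1−p₀)/n) = √(0.40·0.60/77) = √0.003116883 = 0.055829.
Test statistic (full precision, shown to 4 dp): z = (35/77 − 0.40)/SE₀ ≈ 0.9770.
From the standard normal, P(Z ≤ z) = 0.8357.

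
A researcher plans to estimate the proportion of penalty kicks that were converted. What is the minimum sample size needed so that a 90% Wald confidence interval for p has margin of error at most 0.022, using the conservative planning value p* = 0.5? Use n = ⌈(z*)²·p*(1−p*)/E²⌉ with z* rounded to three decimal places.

n = 1398

The 90% critical value is z* = 1.645.
p*(1−p*) = 0.2500.
Required n before rounding: 2.706025 × 0.2500 / 0.022² = 1397.740.
Rounding up, n = 1398.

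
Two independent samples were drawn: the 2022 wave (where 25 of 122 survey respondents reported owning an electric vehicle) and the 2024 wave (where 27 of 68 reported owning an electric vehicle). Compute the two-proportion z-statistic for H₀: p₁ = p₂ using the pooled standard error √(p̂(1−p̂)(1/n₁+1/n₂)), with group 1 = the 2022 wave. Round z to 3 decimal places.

p̂₁ = 25/122 = 0.20492, p̂₂ = 27/68 = 0.39706.
Pooled p̂ = (25+27)/(122+68) = 52/190 = 0.27368.
SE = √[p̂(1−p̂)(1/n₁+1/n₂)] = √[0.27368·0.72632·(1/122+1/68)] ≈ 0.067473.
z = (p̂₁ − p̂₂)/SE = (0.20492 − 0.39706)/0.067473 = -0.19214/0.067473 = -2.848.

z = -2.848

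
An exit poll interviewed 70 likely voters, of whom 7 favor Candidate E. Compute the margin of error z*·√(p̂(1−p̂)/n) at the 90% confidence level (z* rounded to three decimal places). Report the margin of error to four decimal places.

ME = 0.0590

Sample proportion p̂ = 7/70 = 0.10000.
Standard error of p̂: √(0.090000/70) = √0.001285714 = 0.035857.
z* = 1.645 at the 90% level.
ME = 1.645·0.035857 = 0.0590.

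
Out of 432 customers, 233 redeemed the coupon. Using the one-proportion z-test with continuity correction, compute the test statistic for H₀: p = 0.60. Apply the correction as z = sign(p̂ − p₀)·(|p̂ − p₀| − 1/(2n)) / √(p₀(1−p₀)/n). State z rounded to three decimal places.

z = -2.524

p̂ = 233/432 = 0.53935. p̂ − p₀ = -0.060648.
Continuity correction 1/(2n) = 1/864 = 0.001157.
Corrected numerator: |-0.060648| − 0.001157 = 0.059491.
Null standard error: √(0.60·0.40/432) = √0.000555556 = 0.023570.
z = −0.059491/0.023570 = -2.524.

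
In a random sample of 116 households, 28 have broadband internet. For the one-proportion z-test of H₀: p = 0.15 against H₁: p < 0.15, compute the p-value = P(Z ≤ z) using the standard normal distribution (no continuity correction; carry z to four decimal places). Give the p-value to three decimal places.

p̂ = 28/116 = 0.24138.
SE₀ = √(0.15·0.85/116) = 0.033153.
z = (p̂ − p₀)/SE = (28/116 − 0.15)/0.033153 ≈ 2.7563.
From the standard normal, P(Z ≤ z) = 0.997.

p-value = 0.997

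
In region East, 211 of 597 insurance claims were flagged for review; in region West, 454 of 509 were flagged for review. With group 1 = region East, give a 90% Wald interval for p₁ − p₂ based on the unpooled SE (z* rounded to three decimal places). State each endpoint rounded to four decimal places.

p̂₁ = 0.35343, p̂₂ = 0.89194, so the observed difference is -0.53851.
Unpooled SE = √(p̂₁(1−p̂₁)/n₁ + p̂₂(1−p̂₂)/n₂) = √(0.000382778 + 0.000189350) = 0.023919.
For 90% confidence, z* = 1.645. Margin of error = 0.03935.
So the interval runs from -0.5779 to -0.4992.

(-0.5779, -0.4992)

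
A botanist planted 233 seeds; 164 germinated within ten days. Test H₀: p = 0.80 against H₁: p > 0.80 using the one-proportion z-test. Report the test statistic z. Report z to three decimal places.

p̂ = 164/233 = 0.70386.
Under H₀, SE = √(p₀(1−p₀)/n) = √(0.80·0.20/233) = √0.000686695 = 0.026205.
z = (0.70386 − 0.80)/0.026205 = -0.09614/0.026205 = -3.669.

z = -3.669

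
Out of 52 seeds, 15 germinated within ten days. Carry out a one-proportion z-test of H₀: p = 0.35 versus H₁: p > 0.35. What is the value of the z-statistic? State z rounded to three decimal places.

With x = 15 successes in n = 52, p̂ = 0.28846.
SE₀ = √(0.35·0.65/52) = 0.066144.
Test statistic: z = -0.06154/0.066144 = -0.930.

z = -0.930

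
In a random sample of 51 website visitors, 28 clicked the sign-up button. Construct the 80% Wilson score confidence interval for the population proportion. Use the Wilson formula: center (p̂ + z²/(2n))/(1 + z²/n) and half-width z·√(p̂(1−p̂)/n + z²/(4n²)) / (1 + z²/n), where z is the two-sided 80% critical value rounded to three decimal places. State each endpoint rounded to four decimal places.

(0.4596, 0.6354)

p̂ = 28/51 = 0.54902; z = 1.282, so z² = 1.643524.
Denominator 1 + z²/n = 1 + 1.643524/51 = 1.032226.
Adjusted center: (0.54902 + z²/(2n))/1.032226 = 0.54749.
Radicand: p̂(1−p̂)/n + z²/(4n²) = 0.004854845 + 0.000157970 = 0.005012815.
Half-width = 1.282·√0.005012815/1.032226 = 0.08793.
CI: 0.54749 ± 0.08793 = (0.4596, 0.6354).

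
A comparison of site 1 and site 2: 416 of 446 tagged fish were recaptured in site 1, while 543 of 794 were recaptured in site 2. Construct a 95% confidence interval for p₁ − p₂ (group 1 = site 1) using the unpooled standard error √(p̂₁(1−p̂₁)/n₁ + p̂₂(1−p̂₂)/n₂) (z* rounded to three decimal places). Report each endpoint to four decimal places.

(0.2090, 0.2887)

p̂₁ = 0.93274, p̂₂ = 0.68388, so the observed difference is 0.24886.
SE = √(0.000140673 + 0.000272278) = √0.000412951 = 0.020321.
For 95% confidence, z* = 1.960. Margin = 1.960·0.020321 = 0.03983.
So the interval runs from 0.2090 to 0.2887.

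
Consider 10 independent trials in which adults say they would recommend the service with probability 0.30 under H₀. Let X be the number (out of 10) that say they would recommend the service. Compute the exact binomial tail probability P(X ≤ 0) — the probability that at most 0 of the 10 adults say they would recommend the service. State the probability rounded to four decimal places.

P = 0.0282

X ~ Binomial(n=10, p=0.30).
P(X ≤ 0) = C(10,0)·0.30^0·0.70^10.
= 0.028248 = 0.0282.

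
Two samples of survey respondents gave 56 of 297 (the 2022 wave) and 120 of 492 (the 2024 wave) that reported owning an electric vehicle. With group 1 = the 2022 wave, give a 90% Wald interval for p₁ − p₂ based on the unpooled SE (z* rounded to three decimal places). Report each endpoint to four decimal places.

(-0.1044, -0.0063)

p̂₁ = 56/297 = 0.18855, p̂₂ = 120/492 = 0.24390; p̂₁ − p̂₂ = -0.05535.
Unpooled SE = √(p̂₁(1−p̂₁)/n₁ + p̂₂(1−p̂₂)/n₂) = √(0.000515152 + 0.000374825) = 0.029832.
The 90% critical value is z* = 1.645. Margin = 1.645·0.029832 = 0.04907.
So the interval runs from -0.1044 to -0.0063.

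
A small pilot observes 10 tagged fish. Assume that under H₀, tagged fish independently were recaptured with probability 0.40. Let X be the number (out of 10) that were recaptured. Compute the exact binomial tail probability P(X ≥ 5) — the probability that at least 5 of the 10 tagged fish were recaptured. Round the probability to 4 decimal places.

P = 0.3669

X is binomial with n = 10 and p = 0.40.
P(X ≥ 5) = Σ_{j=5}^{10} C(10,j)·0.40^j·0.60^{10−j}.
= 0.200658 + 0.111477 + 0.042467 + 0.010617 + 0.001573 + 0.000105 = 0.3669.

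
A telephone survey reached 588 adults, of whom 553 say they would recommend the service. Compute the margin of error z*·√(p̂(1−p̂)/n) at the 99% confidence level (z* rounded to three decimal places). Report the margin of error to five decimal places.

The sample proportion is 553/588 = 0.94048.
SE = √(p̂(1−p̂)/n) = √(0.055981/588) = 0.009757.
The 99% critical value is z* = 2.576.
ME = 2.576·0.009757 = 0.02513.

ME = 0.02513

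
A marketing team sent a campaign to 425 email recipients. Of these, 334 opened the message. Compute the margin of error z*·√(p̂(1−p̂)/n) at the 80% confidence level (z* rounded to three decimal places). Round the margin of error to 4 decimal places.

ME = 0.0255

The sample proportion is 334/425 = 0.78588.
SE = √(p̂(1−p̂)/n) = √(0.168271/425) = 0.019898.
For 80% confidence, z* = 1.282.
ME = 1.282·0.019898 = 0.0255.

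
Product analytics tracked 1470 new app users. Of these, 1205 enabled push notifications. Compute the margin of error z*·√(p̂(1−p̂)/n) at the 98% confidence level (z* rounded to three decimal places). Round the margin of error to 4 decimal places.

ME = 0.0233

Sample proportion p̂ = 1205/1470 = 0.81973.
SE(p̂) = √(0.81973·0.18027/1470) = 0.010026.
z* = 2.326 at the 98% level.
Margin of error = z*·SE = 2.326 × 0.010026 = 0.0233.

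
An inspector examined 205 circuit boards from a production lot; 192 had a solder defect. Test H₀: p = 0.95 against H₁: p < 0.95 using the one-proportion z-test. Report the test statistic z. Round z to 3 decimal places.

z = -0.881

Sample proportion p̂ = 192/205 = 0.93659.
SE₀ = √(0.95·0.05/205) = 0.015222.
z = (p̂ − p₀)/SE = (0.93659 − 0.95)/0.015222 = -0.881.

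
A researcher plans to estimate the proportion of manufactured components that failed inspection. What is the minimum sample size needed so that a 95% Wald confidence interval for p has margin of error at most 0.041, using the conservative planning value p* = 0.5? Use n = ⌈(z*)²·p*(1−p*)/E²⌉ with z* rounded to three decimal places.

n = 572

For 95% confidence, z* = 1.960.
p*(1−p*) = 0.2500.
Required n before rounding: 3.841600 × 0.2500 / 0.041² = 571.327.
Rounding up, n = 572.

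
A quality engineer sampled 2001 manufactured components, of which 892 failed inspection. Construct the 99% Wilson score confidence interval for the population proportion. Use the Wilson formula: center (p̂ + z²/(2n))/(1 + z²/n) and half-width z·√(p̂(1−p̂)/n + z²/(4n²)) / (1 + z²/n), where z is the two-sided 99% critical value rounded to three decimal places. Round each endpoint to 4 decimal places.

p̂ = 892/2001 = 0.44578; z = 2.576, so z² = 6.635776.
1 + z²/n = 1.003316.
Adjusted center: (0.44578 + z²/(2n))/1.003316 = 0.44596.
Radicand: p̂(1−p̂)/n + z²/(4n²) = 0.000123468 + 0.000000414 = 0.000123882.
Half-width = 2.576·√0.000123882/1.003316 = 0.02858.
Interval: 0.44596 ± 0.02858 → (0.4174, 0.4745).

(0.4174, 0.4745)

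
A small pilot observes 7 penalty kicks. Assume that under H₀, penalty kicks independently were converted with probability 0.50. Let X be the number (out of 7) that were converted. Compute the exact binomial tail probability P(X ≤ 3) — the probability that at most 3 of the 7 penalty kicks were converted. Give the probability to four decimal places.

P = 0.5000

X ~ Binomial(n=7, p=0.50).
P(X ≤ 3) = C(7,0)·0.50^0·0.50^7 + C(7,1)·0.50^1·0.50^6 + C(7,2)·0.50^2·0.50^5 + C(7,3)·0.50^3·0.50^4.
= 0.007812 + 0.054688 + 0.164062 + 0.273438 = 0.5000.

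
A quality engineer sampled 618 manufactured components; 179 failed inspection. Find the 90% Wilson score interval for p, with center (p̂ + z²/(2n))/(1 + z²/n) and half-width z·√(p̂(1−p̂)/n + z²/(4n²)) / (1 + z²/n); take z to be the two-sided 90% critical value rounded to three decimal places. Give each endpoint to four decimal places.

Here p̂ = 179/618 = 0.28964 and z = 1.645 (z² = 2.706025).
Denominator 1 + z²/n = 1 + 2.706025/618 = 1.004379.
Adjusted center: (0.28964 + z²/(2n))/1.004379 = 0.29056.
Radicand: p̂(1−p̂)/n + z²/(4n²) = 0.000332929 + 0.000001771 = 0.000334700.
Half-width = 1.645·√0.000334700/1.004379 = 0.02996.
So the interval runs from 0.2606 to 0.3205.

(0.2606, 0.3205)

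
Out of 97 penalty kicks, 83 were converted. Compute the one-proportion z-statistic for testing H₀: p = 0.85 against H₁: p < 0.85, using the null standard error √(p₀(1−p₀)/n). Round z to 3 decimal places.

p̂ = 83/97 = 0.85567.
Null standard error: √(0.85·0.15/97) = √0.001314433 = 0.036255.
z = (0.85567 − 0.85)/0.036255 = 0.00567/0.036255 = 0.156.

z = 0.156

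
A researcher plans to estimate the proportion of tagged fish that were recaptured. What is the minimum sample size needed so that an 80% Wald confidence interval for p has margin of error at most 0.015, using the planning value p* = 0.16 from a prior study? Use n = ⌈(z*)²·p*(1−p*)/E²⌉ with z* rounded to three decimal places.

n = 982

For 80% confidence, z* = 1.282.
p*(1−p*) = 0.1344.
(z*)²·p*(1−p*)/E² = 1.643524·0.1344/0.000225 = 981.732.
⌈981.732⌉ = 982.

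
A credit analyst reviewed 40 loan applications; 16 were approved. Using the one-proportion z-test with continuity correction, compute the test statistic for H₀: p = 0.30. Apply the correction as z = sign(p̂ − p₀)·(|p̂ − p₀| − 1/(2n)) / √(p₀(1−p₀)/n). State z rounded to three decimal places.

z = 1.208

Sample proportion p̂ = 16/40 = 0.40000. p̂ − p₀ = 0.100000.
1/(2n) = 0.012500.
Corrected numerator: |0.100000| − 0.012500 = 0.087500.
Null standard error: √(0.30·0.70/40) = √0.005250000 = 0.072457.
z = (+)0.087500/0.072457 = 1.208.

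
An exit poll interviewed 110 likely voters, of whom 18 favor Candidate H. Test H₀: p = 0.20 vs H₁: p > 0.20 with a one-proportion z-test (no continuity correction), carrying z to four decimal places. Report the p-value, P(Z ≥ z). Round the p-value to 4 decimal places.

p-value = 0.8298

p̂ = 18/110 = 0.16364.
SE₀ = √(0.20·0.80/110) = 0.038139.
z = (p̂ − p₀)/SE = (18/110 − 0.20)/0.038139 ≈ -0.9535.
From the standard normal, P(Z ≥ z) = 0.8298.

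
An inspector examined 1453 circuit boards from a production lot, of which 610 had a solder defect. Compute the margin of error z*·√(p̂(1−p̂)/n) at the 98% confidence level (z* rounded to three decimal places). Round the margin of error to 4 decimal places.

Sample proportion p̂ = 610/1453 = 0.41982.
Standard error of p̂: √(0.243571/1453) = √0.000167633 = 0.012947.
The 98% critical value is z* = 2.326.
ME = 2.326·0.012947 = 0.0301.

ME = 0.0301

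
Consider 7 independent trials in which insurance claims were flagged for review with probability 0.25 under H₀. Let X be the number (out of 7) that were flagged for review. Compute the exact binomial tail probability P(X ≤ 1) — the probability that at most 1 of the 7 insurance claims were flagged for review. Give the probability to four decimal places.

X is binomial with n = 7 and p = 0.25.
P(X ≤ 1) = C(7,0)·0.25^0·0.75^7 + C(7,1)·0.25^1·0.75^6.
= 0.133484 + 0.311462 = 0.4449.

P = 0.4449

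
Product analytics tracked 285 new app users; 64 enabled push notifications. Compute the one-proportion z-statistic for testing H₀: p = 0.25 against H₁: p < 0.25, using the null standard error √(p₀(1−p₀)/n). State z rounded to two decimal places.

z = -0.99

p̂ = 64/285 = 0.22456.
Null standard error: √(0.25·0.75/285) = √0.000657895 = 0.025649.
Test statistic: z = -0.02544/0.025649 = -0.99.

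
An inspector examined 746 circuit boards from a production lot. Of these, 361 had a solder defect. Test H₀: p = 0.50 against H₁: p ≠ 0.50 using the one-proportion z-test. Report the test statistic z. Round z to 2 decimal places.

z = -0.88

Sample proportion p̂ = 361/746 = 0.48391.
Null standard error: √(0.50·0.50/746) = √0.000335121 = 0.018306.
Test statistic: z = -0.01609/0.018306 = -0.88.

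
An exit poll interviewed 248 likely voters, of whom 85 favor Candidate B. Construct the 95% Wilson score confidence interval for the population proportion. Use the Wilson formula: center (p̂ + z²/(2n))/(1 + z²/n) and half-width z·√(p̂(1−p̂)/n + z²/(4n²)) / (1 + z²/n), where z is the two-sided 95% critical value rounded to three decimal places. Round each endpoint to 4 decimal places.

Here p̂ = 85/248 = 0.34274 and z = 1.960 (z² = 3.841600).
Denominator 1 + z²/n = 1 + 3.841600/248 = 1.015490.
Center = (0.34274 + 0.007745)/1.015490 = 0.34514.
Radicand: p̂(1−p̂)/n + z²/(4n²) = 0.000908346 + 0.000015615 = 0.000923961.
Half-width = 1.960·√0.000923961/1.015490 = 0.05867.
Interval: 0.34514 ± 0.05867 → (0.2865, 0.4038).

(0.2865, 0.4038)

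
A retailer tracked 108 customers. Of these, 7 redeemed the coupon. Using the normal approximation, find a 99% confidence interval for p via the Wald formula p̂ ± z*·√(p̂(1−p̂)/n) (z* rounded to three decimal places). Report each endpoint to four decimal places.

(0.0038, 0.1258)

With x = 7 successes in n = 108, p̂ = 0.06481.
Standard error of p̂: √(0.060614/108) = √0.000561239 = 0.023690.
z* = 2.576 at the 99% level.
Margin of error: 2.576 × 0.023690 = 0.06103.
Interval: 0.06481 ± 0.06103 → (0.0038, 0.1258).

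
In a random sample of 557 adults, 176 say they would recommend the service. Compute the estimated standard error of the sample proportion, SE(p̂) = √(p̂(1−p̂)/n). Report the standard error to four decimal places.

SE = 0.0197

With x = 176 successes in n = 557, p̂ = 0.31598.
p̂(1−p̂) = 0.31598·0.68402 = 0.216137.
SE = √(0.216137/557) = 0.0197.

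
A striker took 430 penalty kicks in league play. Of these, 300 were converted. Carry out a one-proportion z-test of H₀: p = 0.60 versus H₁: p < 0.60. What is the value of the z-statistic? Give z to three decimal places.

With x = 300 successes in n = 430, p̂ = 0.69767.
SE₀ = √(0.60·0.40/430) = 0.023625.
z = (p̂ − p₀)/SE = (0.69767 − 0.60)/0.023625 = 4.134.

z = 4.134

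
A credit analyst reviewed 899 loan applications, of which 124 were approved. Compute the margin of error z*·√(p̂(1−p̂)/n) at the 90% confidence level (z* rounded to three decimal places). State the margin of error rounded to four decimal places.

With x = 124 successes in n = 899, p̂ = 0.13793.
SE = √(p̂(1−p̂)/n) = √(0.118906/899) = 0.011501.
For 90% confidence, z* = 1.645.
ME = 1.645·0.011501 = 0.0189.

ME = 0.0189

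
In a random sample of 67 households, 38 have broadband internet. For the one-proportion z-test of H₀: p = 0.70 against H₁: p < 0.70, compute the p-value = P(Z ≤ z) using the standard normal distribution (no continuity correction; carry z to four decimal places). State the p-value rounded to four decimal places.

Sample proportion p̂ = 38/67 = 0.56716.
Null standard error: √(0.70·0.30/67) = √0.003134328 = 0.055985.
z = (p̂ − p₀)/SE = (38/67 − 0.70)/0.055985 ≈ -2.3727.
From the standard normal, P(Z ≤ z) = 0.0088.

p-value = 0.0088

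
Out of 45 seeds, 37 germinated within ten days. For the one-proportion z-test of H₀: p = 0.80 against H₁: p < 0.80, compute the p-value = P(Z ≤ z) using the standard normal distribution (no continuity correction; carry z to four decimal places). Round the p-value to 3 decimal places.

p-value = 0.645

Sample proportion p̂ = 37/45 = 0.82222.
SE₀ = √(0.80·0.20/45) = 0.059628.
Test statistic (full precision, shown to 4 dp): z = (37/45 − 0.80)/SE₀ ≈ 0.3727.
From the standard normal, P(Z ≤ z) = 0.645.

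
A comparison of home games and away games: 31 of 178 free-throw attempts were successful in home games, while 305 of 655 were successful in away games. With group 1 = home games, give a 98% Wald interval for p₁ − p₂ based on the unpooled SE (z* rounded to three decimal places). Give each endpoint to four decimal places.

(-0.3717, -0.2113)

p̂₁ = 31/178 = 0.17416, p̂₂ = 305/655 = 0.46565; p̂₁ − p̂₂ = -0.29149.
Unpooled SE = √(p̂₁(1−p̂₁)/n₁ + p̂₂(1−p̂₂)/n₂) = √(0.000808014 + 0.000379878) = 0.034466.
z* = 2.326 at the 98% level. Margin of error = 0.08017.
CI: -0.29149 ± 0.08017 = (-0.3717, -0.2113).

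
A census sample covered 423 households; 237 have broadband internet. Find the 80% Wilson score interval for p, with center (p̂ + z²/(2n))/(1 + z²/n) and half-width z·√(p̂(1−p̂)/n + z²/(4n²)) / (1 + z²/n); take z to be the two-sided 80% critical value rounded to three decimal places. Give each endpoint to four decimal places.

Here p̂ = 237/423 = 0.56028 and z = 1.282 (z² = 1.643524).
1 + z²/n = 1.003885.
Center = (0.56028 + 0.001943)/1.003885 = 0.56005.
Radicand: p̂(1−p̂)/n + z²/(4n²) = 0.000582425 + 0.000002296 = 0.000584721.
Half-width = 1.282·√0.000584721/1.003885 = 0.03088.
So the interval runs from 0.5292 to 0.5909.

(0.5292, 0.5909)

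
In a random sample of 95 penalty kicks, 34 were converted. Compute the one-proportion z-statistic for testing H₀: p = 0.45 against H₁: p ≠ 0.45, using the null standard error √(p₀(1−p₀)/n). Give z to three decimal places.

With x = 34 successes in n = 95, p̂ = 0.35789.
Null standard error: √(0.45·0.55/95) = √0.002605263 = 0.051042.
z = (p̂ − p₀)/SE = (0.35789 − 0.45)/0.051042 = -1.805.

z = -1.805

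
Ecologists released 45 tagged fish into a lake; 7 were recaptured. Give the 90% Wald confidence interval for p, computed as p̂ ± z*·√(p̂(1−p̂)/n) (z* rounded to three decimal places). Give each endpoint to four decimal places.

The sample proportion is 7/45 = 0.15556.
Standard error of p̂: √(0.131358/45) = √0.002919067 = 0.054028.
The 90% critical value is z* = 1.645.
Margin = 1.645·0.054028 = 0.08888.
Interval: 0.15556 ± 0.08888 → (0.0667, 0.2444).

(0.0667, 0.2444)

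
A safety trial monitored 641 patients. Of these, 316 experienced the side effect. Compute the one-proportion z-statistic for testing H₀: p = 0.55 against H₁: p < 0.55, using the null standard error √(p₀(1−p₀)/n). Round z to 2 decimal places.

z = -2.90

Sample proportion p̂ = 316/641 = 0.49298.
Under H₀, SE = √(p₀(1−p₀)/n) = √(0.55·0.45/641) = √0.000386115 = 0.019650.
z = (p̂ − p₀)/SE = (0.49298 − 0.55)/0.019650 = -2.90.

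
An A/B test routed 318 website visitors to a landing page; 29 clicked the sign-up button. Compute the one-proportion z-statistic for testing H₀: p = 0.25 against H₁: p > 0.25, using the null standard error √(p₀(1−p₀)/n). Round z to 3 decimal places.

With x = 29 successes in n = 318, p̂ = 0.09119.
Null standard error: √(0.25·0.75/318) = √0.000589623 = 0.024282.
Test statistic: z = -0.15881/0.024282 = -6.540.

z = -6.540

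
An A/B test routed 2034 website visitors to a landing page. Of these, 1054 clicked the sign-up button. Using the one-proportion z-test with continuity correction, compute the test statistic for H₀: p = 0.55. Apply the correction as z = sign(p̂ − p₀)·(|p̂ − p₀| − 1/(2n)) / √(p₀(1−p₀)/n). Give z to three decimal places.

The sample proportion is 1054/2034 = 0.51819. p̂ − p₀ = -0.031809.
Continuity correction 1/(2n) = 1/4068 = 0.000246.
Corrected numerator: |-0.031809| − 0.000246 = 0.031563.
Null standard error: √(0.55·0.45/2034) = √0.000121681 = 0.011031.
z = −0.031563/0.011031 = -2.861.

z = -2.861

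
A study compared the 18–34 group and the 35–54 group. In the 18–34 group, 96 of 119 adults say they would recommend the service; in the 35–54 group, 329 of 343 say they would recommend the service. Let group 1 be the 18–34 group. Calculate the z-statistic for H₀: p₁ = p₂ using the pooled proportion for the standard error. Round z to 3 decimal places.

z = -5.280

p̂₁ = 96/119 = 0.80672, p̂₂ = 329/343 = 0.95918.
Pooled p̂ = (96+329)/(119+343) = 425/462 = 0.91991.
Pooled SE = √[0.0736727·0.01131881] ≈ 0.028877.
z = -0.15246/0.028877 = -5.280.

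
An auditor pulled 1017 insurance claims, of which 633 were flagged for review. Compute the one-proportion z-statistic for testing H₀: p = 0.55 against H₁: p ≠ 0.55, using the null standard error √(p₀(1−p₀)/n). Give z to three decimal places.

p̂ = 633/1017 = 0.62242.
Null standard error: √(0.55·0.45/1017) = √0.000243363 = 0.015600.
z = (p̂ − p₀)/SE = (0.62242 − 0.55)/0.015600 = 4.642.

z = 4.642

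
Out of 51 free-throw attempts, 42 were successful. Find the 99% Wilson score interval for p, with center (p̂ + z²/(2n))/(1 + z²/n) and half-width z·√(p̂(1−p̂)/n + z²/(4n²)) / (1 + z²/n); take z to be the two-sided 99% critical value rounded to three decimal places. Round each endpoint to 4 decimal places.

(0.6517, 0.9209)

p̂ = 42/51 = 0.82353; z = 2.576, so z² = 6.635776.
Denominator 1 + z²/n = 1 + 6.635776/51 = 1.130113.
Adjusted center: (0.82353 + z²/(2n))/1.130113 = 0.78628.
Radicand: p̂(1−p̂)/n + z²/(4n²) = 0.002849583 + 0.000637810 = 0.003487393.
Half-width = z·√(radicand)/denom = 2.576·0.059054/1.130113 = 0.13461.
CI: 0.78628 ± 0.13461 = (0.6517, 0.9209).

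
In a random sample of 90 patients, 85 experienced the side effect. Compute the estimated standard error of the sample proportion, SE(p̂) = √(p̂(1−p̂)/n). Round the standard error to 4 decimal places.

p̂ = 85/90 = 0.94444.
p̂(1−p̂) = 0.94444·0.05556 = 0.052473.
Dividing by n and taking the root: √0.000583033 = 0.0241.

SE = 0.0241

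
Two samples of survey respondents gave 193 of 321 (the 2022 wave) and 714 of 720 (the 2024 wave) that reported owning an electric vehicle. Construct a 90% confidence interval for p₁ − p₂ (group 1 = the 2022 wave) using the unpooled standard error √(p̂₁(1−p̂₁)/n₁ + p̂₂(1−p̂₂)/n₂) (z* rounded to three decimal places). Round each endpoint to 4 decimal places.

(-0.4357, -0.3451)

p̂₁ = 193/321 = 0.60125, p̂₂ = 714/720 = 0.99167; p̂₁ − p̂₂ = -0.39042.
Unpooled SE = √(p̂₁(1−p̂₁)/n₁ + p̂₂(1−p̂₂)/n₂) = √(0.000746882 + 0.000011478) = 0.027538.
For 90% confidence, z* = 1.645. Margin = 1.645·0.027538 = 0.04530.
Interval: -0.39042 ± 0.04530 → (-0.4357, -0.3451).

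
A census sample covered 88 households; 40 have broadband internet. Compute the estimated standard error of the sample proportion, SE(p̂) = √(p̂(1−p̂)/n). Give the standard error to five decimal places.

SE = 0.05308

With x = 40 successes in n = 88, p̂ = 0.45455.
p̂(1−p̂) = 0.45455·0.54545 = 0.247934.
SE = √(0.247934/88) = √0.002817432 = 0.05308.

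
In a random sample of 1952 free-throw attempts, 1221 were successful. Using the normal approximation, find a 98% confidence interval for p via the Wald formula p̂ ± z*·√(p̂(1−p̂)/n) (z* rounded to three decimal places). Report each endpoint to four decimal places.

With x = 1221 successes in n = 1952, p̂ = 0.62551.
SE(p̂) = √(0.62551·0.37449/1952) = 0.010955.
For 98% confidence, z* = 2.326.
Margin = 2.326·0.010955 = 0.02548.
Interval: 0.62551 ± 0.02548 → (0.6000, 0.6510).

(0.6000, 0.6510)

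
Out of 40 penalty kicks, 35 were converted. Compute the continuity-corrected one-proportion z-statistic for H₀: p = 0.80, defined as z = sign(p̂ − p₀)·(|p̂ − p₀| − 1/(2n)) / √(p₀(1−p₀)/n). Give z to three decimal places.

p̂ = 35/40 = 0.87500. p̂ − p₀ = 0.075000.
Continuity correction 1/(2n) = 1/80 = 0.012500.
Corrected numerator: |0.075000| − 0.012500 = 0.062500.
Under H₀, SE = √(p₀(1−p₀)/n) = √(0.80·0.20/40) = √0.004000000 = 0.063246.
z = +0.062500/0.063246 = 0.988.

z = 0.988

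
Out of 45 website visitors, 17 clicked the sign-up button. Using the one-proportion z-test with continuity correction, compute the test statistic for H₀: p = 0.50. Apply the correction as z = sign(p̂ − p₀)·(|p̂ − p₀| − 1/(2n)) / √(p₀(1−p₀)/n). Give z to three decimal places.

z = -1.491

With x = 17 successes in n = 45, p̂ = 0.37778. p̂ − p₀ = -0.122222.
Continuity correction 1/(2n) = 1/90 = 0.011111.
Corrected numerator: |-0.122222| − 0.011111 = 0.111111.
Null standard error: √(0.50·0.50/45) = √0.005555556 = 0.074536.
z = (−)0.111111/0.074536 = -1.491.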